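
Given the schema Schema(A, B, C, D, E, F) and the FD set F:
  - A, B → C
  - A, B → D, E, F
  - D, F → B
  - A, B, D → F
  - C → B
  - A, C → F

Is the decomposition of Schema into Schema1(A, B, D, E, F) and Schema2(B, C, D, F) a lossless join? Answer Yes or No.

No

Common attributes: {B, D, F}; their closure is {B, D, F}.
Neither Schema1 nor Schema2 is contained in that closure, so the decomposition is lossy.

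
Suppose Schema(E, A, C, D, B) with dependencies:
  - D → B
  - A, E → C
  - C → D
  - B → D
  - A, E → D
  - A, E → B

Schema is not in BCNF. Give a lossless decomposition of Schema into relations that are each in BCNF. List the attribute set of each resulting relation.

Candidate key of the original relation: {A, E}.
Within {A, B, C, D, E}: {D}⁺ ∩ {A, B, C, D, E} = {B, D}, not the whole set, so D → B violates BCNF; decompose into {B, D} and {A, C, D, E}.
{B, D}: every determinant is a superkey — BCNF.
Within {A, C, D, E}: {C}⁺ ∩ {A, C, D, E} = {C, D}, not the whole set, so C → D violates BCNF; decompose into {C, D} and {A, C, E}.
{C, D}: every determinant is a superkey — BCNF.
{A, C, E}: every determinant is a superkey — BCNF.

{A, C, E}; {B, D}; {C, D}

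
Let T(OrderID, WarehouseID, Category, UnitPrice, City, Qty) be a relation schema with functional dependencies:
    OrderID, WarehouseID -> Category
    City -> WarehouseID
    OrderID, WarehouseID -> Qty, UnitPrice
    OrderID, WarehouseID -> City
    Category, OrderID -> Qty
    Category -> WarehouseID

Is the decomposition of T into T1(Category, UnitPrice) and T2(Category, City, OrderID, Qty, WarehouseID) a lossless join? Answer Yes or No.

Common attributes: {Category}; their closure is {Category, WarehouseID}.
T1 ⊄ {Category, WarehouseID} and T2 ⊄ {Category, WarehouseID}, so the split is lossy.

No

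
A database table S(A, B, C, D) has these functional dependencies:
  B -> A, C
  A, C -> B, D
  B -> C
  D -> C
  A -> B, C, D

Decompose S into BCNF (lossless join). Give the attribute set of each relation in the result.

{A, B, D}; {C, D}

Candidate keys of the original relation: {A}, {B}.
In {A, B, C, D}, {D} is not a superkey ({D}⁺ restricted to this set is {C, D}), so split on D -> C into {C, D} and {A, B, D}.
{C, D} is in BCNF.
{A, B, D} is in BCNF.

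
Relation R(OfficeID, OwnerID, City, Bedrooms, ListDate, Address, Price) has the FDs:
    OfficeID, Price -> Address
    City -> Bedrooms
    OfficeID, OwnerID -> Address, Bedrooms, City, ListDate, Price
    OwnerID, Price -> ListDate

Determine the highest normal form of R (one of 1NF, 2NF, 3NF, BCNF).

2NF

Candidate key: {OfficeID, OwnerID}. Prime attributes: {OfficeID, OwnerID}.
OfficeID, Price -> Address: {OfficeID, Price}⁺ = {Address, OfficeID, Price}, which is not all of the attributes, so the left side is not a superkey — BCNF is violated.
OfficeID, Price -> Address has non-prime {Address} on the right and a non-superkey on the left, so 3NF fails.
Checking every proper subset of each key, none determines a non-prime attribute — 2NF is satisfied.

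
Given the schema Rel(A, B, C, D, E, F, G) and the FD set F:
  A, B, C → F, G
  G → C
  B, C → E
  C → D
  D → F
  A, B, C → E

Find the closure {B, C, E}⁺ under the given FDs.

{B, C, D, E, F}

Start with {B, C, E}.
C → D applies; add {D} → now {B, C, D, E}.
D → F applies; add {F} → now {B, C, D, E, F}.
No further FD applies.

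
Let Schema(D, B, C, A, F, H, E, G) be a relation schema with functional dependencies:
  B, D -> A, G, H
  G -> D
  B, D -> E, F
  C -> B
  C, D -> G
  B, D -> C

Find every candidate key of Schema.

{B, D}, {B, G}, {C, D}, {C, G}

{B, D}⁺ = {A, B, C, D, E, F, G, H}, which is every attribute, so {B, D} is a candidate key.
{B, G}⁺ = {A, B, C, D, E, F, G, H}, which is every attribute, so {B, G} is a candidate key.
{C, D}⁺ = {A, B, C, D, E, F, G, H}, which is every attribute, so {C, D} is a candidate key.
{C, G}⁺ = {A, B, C, D, E, F, G, H}, which is every attribute, so {C, G} is a candidate key.
These are minimal and exhaustive — every other superkey contains one of them.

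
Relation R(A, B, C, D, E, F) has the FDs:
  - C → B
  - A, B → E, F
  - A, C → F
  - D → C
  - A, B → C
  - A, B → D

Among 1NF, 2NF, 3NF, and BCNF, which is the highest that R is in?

3NF

Candidate keys: {A, B}, {A, C}, {A, D}. Prime attributes: {A, B, C, D}.
C → B: {C}⁺ = {B, C}, which is not all of the attributes, so the left side is not a superkey — BCNF is violated.
Since {B} ⊆ prime attributes and every other non-superkey FD also has a prime right side, the schema is in 3NF.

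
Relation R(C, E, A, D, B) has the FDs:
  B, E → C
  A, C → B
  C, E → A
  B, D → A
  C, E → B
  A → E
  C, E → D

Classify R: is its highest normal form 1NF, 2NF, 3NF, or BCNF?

Candidate keys: {A, B}, {A, C}, {B, D}, {B, E}, {C, E}. Prime attributes: {A, B, C, D, E}.
A → E: {A}⁺ = {A, E}, which is not all of the attributes, so the left side is not a superkey — BCNF is violated.
Since {E} ⊆ prime attributes and every other non-superkey FD also has a prime right side, the schema is in 3NF.

3NF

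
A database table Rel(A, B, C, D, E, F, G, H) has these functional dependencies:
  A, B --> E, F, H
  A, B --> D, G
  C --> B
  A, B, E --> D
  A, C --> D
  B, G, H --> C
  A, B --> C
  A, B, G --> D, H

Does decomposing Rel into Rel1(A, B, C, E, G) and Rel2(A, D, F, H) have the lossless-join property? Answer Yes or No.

No

The shared attributes are {A} and {A}⁺ = {A}.
Neither Rel1 nor Rel2 is contained in that closure, so the decomposition is lossy.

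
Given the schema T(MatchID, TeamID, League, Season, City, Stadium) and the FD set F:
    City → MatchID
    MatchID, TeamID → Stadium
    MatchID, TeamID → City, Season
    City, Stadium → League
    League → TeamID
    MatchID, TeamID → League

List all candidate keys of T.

{City, League}, {City, Stadium}, {City, TeamID}, {League, MatchID}, {MatchID, TeamID}

{City, League}⁺ = {City, League, MatchID, Season, Stadium, TeamID}, which is every attribute, so {City, League} is a candidate key.
{City, Stadium}⁺ = {City, League, MatchID, Season, Stadium, TeamID}, which is every attribute, so {City, Stadium} is a candidate key.
{City, TeamID}⁺ = {City, League, MatchID, Season, Stadium, TeamID}, which is every attribute, so {City, TeamID} is a candidate key.
{League, MatchID}⁺ = {City, League, MatchID, Season, Stadium, TeamID}, which is every attribute, so {League, MatchID} is a candidate key.
{MatchID, TeamID}⁺ = {City, League, MatchID, Season, Stadium, TeamID}, which is every attribute, so {MatchID, TeamID} is a candidate key.
Any other superkey properly contains one of these, so there are no further candidate keys.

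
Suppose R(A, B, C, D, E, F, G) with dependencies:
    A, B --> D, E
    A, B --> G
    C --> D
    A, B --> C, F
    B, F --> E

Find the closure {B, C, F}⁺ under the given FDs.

{B, C, D, E, F}

Start with {B, C, F}.
C --> D applies; add {D} → now {B, C, D, F}.
B, F --> E applies; add {E} → now {B, C, D, E, F}.
No further FD applies.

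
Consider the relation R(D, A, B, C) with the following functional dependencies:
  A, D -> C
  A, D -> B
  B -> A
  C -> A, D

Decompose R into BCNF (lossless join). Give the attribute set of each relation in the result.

{A, B}; {B, C, D}

Candidate keys of the original relation: {A, D}, {B, D}, {C}.
In {A, B, C, D}, {B} is not a superkey ({B}⁺ restricted to this set is {A, B}), so split on B -> A into {A, B} and {B, C, D}.
{A, B} has no BCNF violation.
{B, C, D} has no BCNF violation.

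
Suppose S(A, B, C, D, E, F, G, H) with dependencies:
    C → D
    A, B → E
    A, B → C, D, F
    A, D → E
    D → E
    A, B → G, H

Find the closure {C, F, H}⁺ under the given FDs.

Start with {C, F, H}.
C → D applies; add {D} → now {C, D, F, H}.
D → E applies; add {E} → now {C, D, E, F, H}.
No further FD applies.

{C, D, E, F, H}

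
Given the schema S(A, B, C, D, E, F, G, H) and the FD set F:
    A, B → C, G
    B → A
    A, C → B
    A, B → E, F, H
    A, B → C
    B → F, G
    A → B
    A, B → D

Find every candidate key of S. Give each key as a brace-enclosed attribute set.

{A} is a candidate key since {A}⁺ = {A, B, C, D, E, F, G, H} covers every attribute.
{B} is a candidate key since {B}⁺ = {A, B, C, D, E, F, G, H} covers every attribute.
Any other superkey properly contains one of these, so there are no further candidate keys.

{A}, {B}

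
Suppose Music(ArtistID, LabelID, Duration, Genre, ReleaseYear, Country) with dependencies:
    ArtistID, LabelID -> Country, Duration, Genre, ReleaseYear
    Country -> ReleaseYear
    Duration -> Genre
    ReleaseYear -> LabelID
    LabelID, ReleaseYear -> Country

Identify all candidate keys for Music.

Attributes never on any right-hand side: {ArtistID} — every candidate key must contain it.
{ArtistID, Country}⁺ = {ArtistID, Country, Duration, Genre, LabelID, ReleaseYear}, which is every attribute, so {ArtistID, Country} is a candidate key.
{ArtistID, LabelID}⁺ = {ArtistID, Country, Duration, Genre, LabelID, ReleaseYear}, which is every attribute, so {ArtistID, LabelID} is a candidate key.
{ArtistID, ReleaseYear}⁺ = {ArtistID, Country, Duration, Genre, LabelID, ReleaseYear}, which is every attribute, so {ArtistID, ReleaseYear} is a candidate key.
Any other superkey properly contains one of these, so there are no further candidate keys.

{ArtistID, Country}, {ArtistID, LabelID}, {ArtistID, ReleaseYear}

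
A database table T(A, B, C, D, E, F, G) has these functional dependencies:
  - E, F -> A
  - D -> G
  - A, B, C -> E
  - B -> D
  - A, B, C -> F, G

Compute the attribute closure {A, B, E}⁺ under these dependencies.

Start with {A, B, E}.
B -> D applies; add {D} → now {A, B, D, E}.
D -> G applies; add {G} → now {A, B, D, E, G}.
No further FD applies.

{A, B, D, E, G}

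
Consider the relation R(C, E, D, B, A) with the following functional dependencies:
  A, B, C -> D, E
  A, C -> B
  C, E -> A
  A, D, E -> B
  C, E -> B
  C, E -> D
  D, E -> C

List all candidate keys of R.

Closure of {A, C} is {A, B, C, D, E}, the whole schema; {A, C} is a candidate key.
Closure of {C, E} is {A, B, C, D, E}, the whole schema; {C, E} is a candidate key.
Closure of {D, E} is {A, B, C, D, E}, the whole schema; {D, E} is a candidate key.
Any other superkey properly contains one of these, so there are no further candidate keys.

{A, C}, {C, E}, {D, E}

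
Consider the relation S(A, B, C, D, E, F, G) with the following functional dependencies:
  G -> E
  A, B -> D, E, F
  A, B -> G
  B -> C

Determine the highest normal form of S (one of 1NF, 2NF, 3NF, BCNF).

1NF

Candidate key: {A, B}. Prime attributes: {A, B}.
G -> E: {G}⁺ = {E, G}, which is not all of the attributes, so the left side is not a superkey — BCNF is violated.
G -> E determines the non-prime attribute {E} from a non-superkey — 3NF is violated.
{B} is a proper subset of the key {A, B}, and {B}⁺ contains the non-prime attribute {C} — a partial dependency, so 2NF is violated.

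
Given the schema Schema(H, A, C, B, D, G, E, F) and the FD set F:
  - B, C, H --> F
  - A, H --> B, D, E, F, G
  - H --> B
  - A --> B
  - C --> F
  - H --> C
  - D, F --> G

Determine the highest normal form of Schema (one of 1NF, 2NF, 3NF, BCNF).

1NF

Candidate key: {A, H}. Prime attributes: {A, H}.
For B, C, H --> F we have {B, C, H}⁺ = {B, C, F, H}; {B, C, H} is not a superkey, so BCNF fails.
Because {F} is non-prime and the left side of B, C, H --> F is not a superkey, the relation is not in 3NF.
Since {A} ⊂ {A, H} and {A}⁺ ⊇ {B} with {B} non-prime, there is a partial dependency; 2NF fails.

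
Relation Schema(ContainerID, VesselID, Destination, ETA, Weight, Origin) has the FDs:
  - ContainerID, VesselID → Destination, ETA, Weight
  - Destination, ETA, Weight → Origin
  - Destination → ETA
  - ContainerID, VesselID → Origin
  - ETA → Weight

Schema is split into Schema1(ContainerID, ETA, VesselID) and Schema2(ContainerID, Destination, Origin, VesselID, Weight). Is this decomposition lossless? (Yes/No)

Common attributes: {ContainerID, VesselID}; their closure is {ContainerID, Destination, ETA, Origin, VesselID, Weight}.
Schema1 is contained in that closure, so Schema1 ∩ Schema2 → Schema1 holds and the join is lossless.

Yes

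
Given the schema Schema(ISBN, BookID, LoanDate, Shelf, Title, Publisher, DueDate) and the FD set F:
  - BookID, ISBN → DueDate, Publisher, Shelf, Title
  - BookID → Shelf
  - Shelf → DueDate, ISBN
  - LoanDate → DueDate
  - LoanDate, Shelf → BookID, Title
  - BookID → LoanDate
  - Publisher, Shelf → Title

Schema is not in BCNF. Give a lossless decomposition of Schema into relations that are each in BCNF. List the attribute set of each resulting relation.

{BookID, LoanDate, Publisher, Shelf}; {DueDate, ISBN, Shelf}; {Publisher, Shelf, Title}

Candidate keys of the original relation: {BookID}, {LoanDate, Shelf}.
In {BookID, DueDate, ISBN, LoanDate, Publisher, Shelf, Title}, {Shelf} is not a superkey ({Shelf}⁺ restricted to this set is {DueDate, ISBN, Shelf}), so split on Shelf → DueDate, ISBN into {DueDate, ISBN, Shelf} and {BookID, LoanDate, Publisher, Shelf, Title}.
{DueDate, ISBN, Shelf} is in BCNF.
In {BookID, LoanDate, Publisher, Shelf, Title}, {Publisher, Shelf} is not a superkey ({Publisher, Shelf}⁺ restricted to this set is {Publisher, Shelf, Title}), so split on Publisher, Shelf → Title into {Publisher, Shelf, Title} and {BookID, LoanDate, Publisher, Shelf}.
{Publisher, Shelf, Title} is in BCNF.
{BookID, LoanDate, Publisher, Shelf} is in BCNF.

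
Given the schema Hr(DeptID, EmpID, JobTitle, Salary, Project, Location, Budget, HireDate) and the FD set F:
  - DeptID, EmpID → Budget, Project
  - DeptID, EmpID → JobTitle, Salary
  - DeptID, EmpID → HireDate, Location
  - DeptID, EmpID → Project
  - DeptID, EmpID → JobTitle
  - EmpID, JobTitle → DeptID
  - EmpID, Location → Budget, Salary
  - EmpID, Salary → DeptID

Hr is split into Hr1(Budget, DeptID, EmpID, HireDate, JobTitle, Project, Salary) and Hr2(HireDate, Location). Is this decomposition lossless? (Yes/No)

Common attributes: {HireDate}; their closure is {HireDate}.
Hr1 ⊄ {HireDate} and Hr2 ⊄ {HireDate}, so the split is lossy.

No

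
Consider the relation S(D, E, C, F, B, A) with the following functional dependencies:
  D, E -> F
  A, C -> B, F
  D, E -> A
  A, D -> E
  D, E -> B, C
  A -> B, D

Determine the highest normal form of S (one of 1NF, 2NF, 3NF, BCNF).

Candidate keys: {A}, {D, E}. Prime attributes: {A, D, E}.
Every FD has a superkey on the left, so the relation is in BCNF.

BCNF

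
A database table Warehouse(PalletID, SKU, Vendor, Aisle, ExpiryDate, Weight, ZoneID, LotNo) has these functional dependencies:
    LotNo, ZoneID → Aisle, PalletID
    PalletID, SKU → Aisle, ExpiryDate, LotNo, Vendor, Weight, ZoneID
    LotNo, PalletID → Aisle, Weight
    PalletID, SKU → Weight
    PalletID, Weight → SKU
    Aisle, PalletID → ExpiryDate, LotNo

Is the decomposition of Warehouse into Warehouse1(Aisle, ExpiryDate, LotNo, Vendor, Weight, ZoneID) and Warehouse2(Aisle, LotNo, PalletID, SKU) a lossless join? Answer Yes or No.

No

Common attributes: {Aisle, LotNo}; their closure is {Aisle, LotNo}.
The closure covers neither Warehouse1 nor Warehouse2 entirely; the join is not lossless.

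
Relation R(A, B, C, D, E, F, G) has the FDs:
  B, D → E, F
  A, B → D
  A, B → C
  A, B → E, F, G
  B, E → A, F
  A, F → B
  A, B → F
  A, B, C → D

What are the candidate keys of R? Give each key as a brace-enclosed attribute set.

{A, B}, {A, F}, {B, D}, {B, E}

{A, B} is a candidate key since {A, B}⁺ = {A, B, C, D, E, F, G} covers every attribute.
{A, F} is a candidate key since {A, F}⁺ = {A, B, C, D, E, F, G} covers every attribute.
{B, D} is a candidate key since {B, D}⁺ = {A, B, C, D, E, F, G} covers every attribute.
{B, E} is a candidate key since {B, E}⁺ = {A, B, C, D, E, F, G} covers every attribute.
Any other superkey properly contains one of these, so there are no further candidate keys.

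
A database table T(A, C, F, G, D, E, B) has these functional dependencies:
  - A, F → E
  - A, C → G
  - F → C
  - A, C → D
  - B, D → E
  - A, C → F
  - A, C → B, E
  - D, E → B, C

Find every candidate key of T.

{A, B, D}, {A, C}, {A, D, E}, {A, F}

Attributes never on any right-hand side: {A} — every candidate key must contain it.
Closure of {A, C} is {A, B, C, D, E, F, G}, the whole schema; {A, C} is a candidate key.
Closure of {A, F} is {A, B, C, D, E, F, G}, the whole schema; {A, F} is a candidate key.
Closure of {A, B, D} is {A, B, C, D, E, F, G}, the whole schema; {A, B, D} is a candidate key.
Closure of {A, D, E} is {A, B, C, D, E, F, G}, the whole schema; {A, D, E} is a candidate key.
These are minimal and exhaustive — every other superkey contains one of them.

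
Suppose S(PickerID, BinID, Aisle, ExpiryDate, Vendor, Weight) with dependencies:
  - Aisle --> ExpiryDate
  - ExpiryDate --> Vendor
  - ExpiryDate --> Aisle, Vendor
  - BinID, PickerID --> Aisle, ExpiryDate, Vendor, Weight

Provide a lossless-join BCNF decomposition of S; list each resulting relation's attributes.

{Aisle, BinID, PickerID, Weight}; {Aisle, ExpiryDate, Vendor}

Candidate key of the original relation: {BinID, PickerID}.
In {Aisle, BinID, ExpiryDate, PickerID, Vendor, Weight}, {Aisle} is not a superkey ({Aisle}⁺ restricted to this set is {Aisle, ExpiryDate, Vendor}), so split on Aisle --> ExpiryDate, Vendor into {Aisle, ExpiryDate, Vendor} and {Aisle, BinID, PickerID, Weight}.
{Aisle, ExpiryDate, Vendor} has no BCNF violation.
{Aisle, BinID, PickerID, Weight} has no BCNF violation.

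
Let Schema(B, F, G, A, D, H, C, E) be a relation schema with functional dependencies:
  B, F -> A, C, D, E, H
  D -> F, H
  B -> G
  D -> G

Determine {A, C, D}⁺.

{A, C, D, F, G, H}

Start with {A, C, D}.
D -> F, H applies; add {F, H} → now {A, C, D, F, H}.
D -> G applies; add {G} → now {A, C, D, F, G, H}.
No further FD applies.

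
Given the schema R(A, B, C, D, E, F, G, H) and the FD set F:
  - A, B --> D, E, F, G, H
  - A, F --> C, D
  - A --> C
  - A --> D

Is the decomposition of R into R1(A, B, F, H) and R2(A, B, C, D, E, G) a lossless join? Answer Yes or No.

Yes

R1 ∩ R2 = {A, B}; its closure under F is {A, B, C, D, E, F, G, H}.
Since R1 ⊆ {A, B, C, D, E, F, G, H}, the intersection is a superkey of R1; the decomposition is lossless.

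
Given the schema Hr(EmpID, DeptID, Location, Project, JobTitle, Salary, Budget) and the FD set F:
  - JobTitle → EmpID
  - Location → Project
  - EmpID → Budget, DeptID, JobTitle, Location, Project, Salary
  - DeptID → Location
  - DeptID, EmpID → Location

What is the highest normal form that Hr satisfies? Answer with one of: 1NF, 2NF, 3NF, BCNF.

Candidate keys: {EmpID}, {JobTitle}. Prime attributes: {EmpID, JobTitle}.
Location → Project: {Location}⁺ = {Location, Project}, which is not all of the attributes, so the left side is not a superkey — BCNF is violated.
Because {Project} is non-prime and the left side of Location → Project is not a superkey, the relation is not in 3NF.
Every candidate key is a single attribute, so no partial dependency is possible; 2NF holds.

2NF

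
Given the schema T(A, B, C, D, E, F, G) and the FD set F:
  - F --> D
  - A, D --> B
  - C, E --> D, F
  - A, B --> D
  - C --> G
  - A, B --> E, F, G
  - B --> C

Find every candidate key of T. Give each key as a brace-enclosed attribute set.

{A, B}, {A, C, E}, {A, D}, {A, F}

Attributes never on any right-hand side: {A} — every candidate key must contain it.
{A, B}⁺ = {A, B, C, D, E, F, G} — all of the relation — so {A, B} is a candidate key.
{A, D}⁺ = {A, B, C, D, E, F, G} — all of the relation — so {A, D} is a candidate key.
{A, F}⁺ = {A, B, C, D, E, F, G} — all of the relation — so {A, F} is a candidate key.
{A, C, E}⁺ = {A, B, C, D, E, F, G} — all of the relation — so {A, C, E} is a candidate key.
These are minimal and exhaustive — every other superkey contains one of them.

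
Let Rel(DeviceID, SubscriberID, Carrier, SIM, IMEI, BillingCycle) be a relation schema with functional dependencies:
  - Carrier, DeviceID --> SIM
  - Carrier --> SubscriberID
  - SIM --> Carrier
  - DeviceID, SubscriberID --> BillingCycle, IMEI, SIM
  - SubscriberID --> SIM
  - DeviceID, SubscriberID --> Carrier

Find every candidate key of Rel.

{Carrier, DeviceID}, {DeviceID, SIM}, {DeviceID, SubscriberID}

No FD produces {DeviceID}, so it must be in every candidate key.
{Carrier, DeviceID}⁺ = {BillingCycle, Carrier, DeviceID, IMEI, SIM, SubscriberID}, which is every attribute, so {Carrier, DeviceID} is a candidate key.
{DeviceID, SIM}⁺ = {BillingCycle, Carrier, DeviceID, IMEI, SIM, SubscriberID}, which is every attribute, so {DeviceID, SIM} is a candidate key.
{DeviceID, SubscriberID}⁺ = {BillingCycle, Carrier, DeviceID, IMEI, SIM, SubscriberID}, which is every attribute, so {DeviceID, SubscriberID} is a candidate key.
No proper subset of any of these is a key, and no other minimal superkey exists.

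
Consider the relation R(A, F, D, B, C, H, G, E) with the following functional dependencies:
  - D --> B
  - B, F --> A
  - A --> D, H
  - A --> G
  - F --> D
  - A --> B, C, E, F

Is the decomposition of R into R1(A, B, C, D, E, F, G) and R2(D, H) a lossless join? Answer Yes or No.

Common attributes: {D}; their closure is {B, D}.
The closure covers neither R1 nor R2 entirely; the join is not lossless.

No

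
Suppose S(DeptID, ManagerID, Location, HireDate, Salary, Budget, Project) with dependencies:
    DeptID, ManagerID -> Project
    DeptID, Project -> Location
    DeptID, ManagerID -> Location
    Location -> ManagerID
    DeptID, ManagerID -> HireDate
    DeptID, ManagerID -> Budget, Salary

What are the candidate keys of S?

{DeptID, Location}, {DeptID, ManagerID}, {DeptID, Project}

{DeptID} never appears on the right of any FD, so every key must include it.
{DeptID, Location} is a candidate key since {DeptID, Location}⁺ = {Budget, DeptID, HireDate, Location, ManagerID, Project, Salary} covers every attribute.
{DeptID, ManagerID} is a candidate key since {DeptID, ManagerID}⁺ = {Budget, DeptID, HireDate, Location, ManagerID, Project, Salary} covers every attribute.
{DeptID, Project} is a candidate key since {DeptID, Project}⁺ = {Budget, DeptID, HireDate, Location, ManagerID, Project, Salary} covers every attribute.
Any other superkey properly contains one of these, so there are no further candidate keys.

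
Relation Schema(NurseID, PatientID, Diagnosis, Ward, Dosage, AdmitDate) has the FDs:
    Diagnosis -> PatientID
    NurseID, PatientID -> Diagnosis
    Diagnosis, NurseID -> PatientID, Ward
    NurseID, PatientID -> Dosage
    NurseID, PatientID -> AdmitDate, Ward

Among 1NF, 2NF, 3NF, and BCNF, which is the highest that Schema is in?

3NF

Candidate keys: {Diagnosis, NurseID}, {NurseID, PatientID}. Prime attributes: {Diagnosis, NurseID, PatientID}.
Diagnosis -> PatientID breaks BCNF: {Diagnosis}⁺ = {Diagnosis, PatientID}, so {Diagnosis} is not a superkey.
But every attribute on its right side ({PatientID}) is prime, and the same holds for every other non-superkey FD, so 3NF still holds.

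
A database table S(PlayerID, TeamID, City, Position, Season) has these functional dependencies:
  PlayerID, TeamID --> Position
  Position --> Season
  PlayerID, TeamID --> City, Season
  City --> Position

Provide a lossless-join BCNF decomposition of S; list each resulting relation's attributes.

{City, PlayerID, TeamID}; {City, Position}; {Position, Season}

Candidate key of the original relation: {PlayerID, TeamID}.
Within {City, PlayerID, Position, Season, TeamID}: {Position}⁺ ∩ {City, PlayerID, Position, Season, TeamID} = {Position, Season}, not the whole set, so Position --> Season violates BCNF; decompose into {Position, Season} and {City, PlayerID, Position, TeamID}.
{Position, Season}: every determinant is a superkey — BCNF.
Within {City, PlayerID, Position, TeamID}: {City}⁺ ∩ {City, PlayerID, Position, TeamID} = {City, Position}, not the whole set, so City --> Position violates BCNF; decompose into {City, Position} and {City, PlayerID, TeamID}.
{City, Position}: every determinant is a superkey — BCNF.
{City, PlayerID, TeamID}: every determinant is a superkey — BCNF.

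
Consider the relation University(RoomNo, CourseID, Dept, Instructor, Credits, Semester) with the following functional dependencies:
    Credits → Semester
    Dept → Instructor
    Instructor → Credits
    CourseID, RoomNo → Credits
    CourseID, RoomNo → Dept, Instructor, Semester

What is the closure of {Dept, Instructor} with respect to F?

Start with {Dept, Instructor}.
Instructor → Credits applies; add {Credits} → now {Credits, Dept, Instructor}.
Credits → Semester applies; add {Semester} → now {Credits, Dept, Instructor, Semester}.
No further FD applies.

{Credits, Dept, Instructor, Semester}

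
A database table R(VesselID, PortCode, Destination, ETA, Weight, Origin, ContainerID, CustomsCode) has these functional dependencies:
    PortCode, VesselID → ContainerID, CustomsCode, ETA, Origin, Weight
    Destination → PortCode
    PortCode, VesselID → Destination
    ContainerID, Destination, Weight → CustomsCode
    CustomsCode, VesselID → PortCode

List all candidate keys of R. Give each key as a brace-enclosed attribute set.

No FD produces {VesselID}, so it must be in every candidate key.
Closure of {CustomsCode, VesselID} is {ContainerID, CustomsCode, Destination, ETA, Origin, PortCode, VesselID, Weight}, the whole schema; {CustomsCode, VesselID} is a candidate key.
Closure of {Destination, VesselID} is {ContainerID, CustomsCode, Destination, ETA, Origin, PortCode, VesselID, Weight}, the whole schema; {Destination, VesselID} is a candidate key.
Closure of {PortCode, VesselID} is {ContainerID, CustomsCode, Destination, ETA, Origin, PortCode, VesselID, Weight}, the whole schema; {PortCode, VesselID} is a candidate key.
Any other superkey properly contains one of these, so there are no further candidate keys.

{CustomsCode, VesselID}, {Destination, VesselID}, {PortCode, VesselID}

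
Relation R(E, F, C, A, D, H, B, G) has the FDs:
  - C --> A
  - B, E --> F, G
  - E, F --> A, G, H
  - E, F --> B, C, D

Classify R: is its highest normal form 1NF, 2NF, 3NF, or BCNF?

Candidate keys: {B, E}, {E, F}. Prime attributes: {B, E, F}.
C --> A: {C}⁺ = {A, C}, which is not all of the attributes, so the left side is not a superkey — BCNF is violated.
Because {A} is non-prime and the left side of C --> A is not a superkey, the relation is not in 3NF.
No non-prime attribute depends on a proper subset of any candidate key, so 2NF holds.

2NF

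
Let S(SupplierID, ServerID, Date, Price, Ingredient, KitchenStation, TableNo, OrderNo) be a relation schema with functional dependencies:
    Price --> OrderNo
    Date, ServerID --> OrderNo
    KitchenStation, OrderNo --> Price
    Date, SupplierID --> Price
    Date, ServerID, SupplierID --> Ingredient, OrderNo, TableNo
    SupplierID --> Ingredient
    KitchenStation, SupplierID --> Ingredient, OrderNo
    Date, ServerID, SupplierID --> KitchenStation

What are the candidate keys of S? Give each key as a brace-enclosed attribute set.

No FD produces {Date, ServerID, SupplierID}, so they must be in every candidate key.
{Date, ServerID, SupplierID} is a candidate key since {Date, ServerID, SupplierID}⁺ = {Date, Ingredient, KitchenStation, OrderNo, Price, ServerID, SupplierID, TableNo} covers every attribute.
No other minimal set has full closure, so this is the only candidate key.

{Date, ServerID, SupplierID}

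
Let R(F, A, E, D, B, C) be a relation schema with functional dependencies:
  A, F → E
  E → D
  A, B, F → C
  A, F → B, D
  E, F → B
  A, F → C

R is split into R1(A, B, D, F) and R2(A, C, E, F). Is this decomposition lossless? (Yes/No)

The shared attributes are {A, F} and {A, F}⁺ = {A, B, C, D, E, F}.
R1 is contained in that closure, so R1 ∩ R2 → R1 holds and the join is lossless.

Yes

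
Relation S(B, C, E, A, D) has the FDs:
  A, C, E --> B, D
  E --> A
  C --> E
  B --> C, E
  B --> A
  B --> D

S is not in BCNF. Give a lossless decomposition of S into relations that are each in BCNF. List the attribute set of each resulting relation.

Candidate keys of the original relation: {B}, {C}.
Within {A, B, C, D, E}: {E}⁺ ∩ {A, B, C, D, E} = {A, E}, not the whole set, so E --> A violates BCNF; decompose into {A, E} and {B, C, D, E}.
{A, E} is in BCNF.
{B, C, D, E} is in BCNF.

{A, E}; {B, C, D, E}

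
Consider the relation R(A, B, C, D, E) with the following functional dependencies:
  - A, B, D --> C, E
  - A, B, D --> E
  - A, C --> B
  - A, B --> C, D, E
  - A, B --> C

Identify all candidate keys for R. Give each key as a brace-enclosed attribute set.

{A, B}, {A, C}

No FD produces {A}, so it must be in every candidate key.
{A, B} is a candidate key since {A, B}⁺ = {A, B, C, D, E} covers every attribute.
{A, C} is a candidate key since {A, C}⁺ = {A, B, C, D, E} covers every attribute.
These are minimal and exhaustive — every other superkey contains one of them.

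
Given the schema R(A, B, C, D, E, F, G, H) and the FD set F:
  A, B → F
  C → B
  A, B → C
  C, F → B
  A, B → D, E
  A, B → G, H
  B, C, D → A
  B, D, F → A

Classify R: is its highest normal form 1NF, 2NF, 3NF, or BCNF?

Candidate keys: {A, B}, {A, C}, {B, D, F}, {C, D}. Prime attributes: {A, B, C, D, F}.
C → B: {C}⁺ = {B, C}, which is not all of the attributes, so the left side is not a superkey — BCNF is violated.
But every attribute on its right side ({B}) is prime, and the same holds for every other non-superkey FD, so 3NF still holds.

3NF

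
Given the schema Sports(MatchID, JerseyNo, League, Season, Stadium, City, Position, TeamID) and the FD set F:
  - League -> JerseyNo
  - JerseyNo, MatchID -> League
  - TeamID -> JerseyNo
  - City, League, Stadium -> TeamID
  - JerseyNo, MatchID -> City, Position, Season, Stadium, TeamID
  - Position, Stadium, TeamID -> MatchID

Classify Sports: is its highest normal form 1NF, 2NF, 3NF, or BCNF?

3NF

Candidate keys: {City, League, Position, Stadium}, {JerseyNo, MatchID}, {League, MatchID}, {MatchID, TeamID}, {Position, Stadium, TeamID}. Prime attributes: {City, JerseyNo, League, MatchID, Position, Stadium, TeamID}.
For League -> JerseyNo we have {League}⁺ = {JerseyNo, League}; {League} is not a superkey, so BCNF fails.
Since {JerseyNo} ⊆ prime attributes and every other non-superkey FD also has a prime right side, the schema is in 3NF.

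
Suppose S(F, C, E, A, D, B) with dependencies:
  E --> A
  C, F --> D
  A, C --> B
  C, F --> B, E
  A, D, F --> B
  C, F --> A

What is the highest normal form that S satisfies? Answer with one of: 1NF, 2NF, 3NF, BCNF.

2NF

Candidate key: {C, F}. Prime attributes: {C, F}.
E --> A breaks BCNF: {E}⁺ = {A, E}, so {E} is not a superkey.
E --> A has non-prime {A} on the right and a non-superkey on the left, so 3NF fails.
Checking every proper subset of each key, none determines a non-prime attribute — 2NF is satisfied.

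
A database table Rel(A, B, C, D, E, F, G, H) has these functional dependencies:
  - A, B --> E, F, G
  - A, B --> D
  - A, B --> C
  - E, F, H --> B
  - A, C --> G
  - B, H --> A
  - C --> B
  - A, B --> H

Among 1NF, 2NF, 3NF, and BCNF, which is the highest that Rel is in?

Candidate keys: {A, B}, {A, C}, {B, H}, {C, H}, {E, F, H}. Prime attributes: {A, B, C, E, F, H}.
C --> B: {C}⁺ = {B, C}, which is not all of the attributes, so the left side is not a superkey — BCNF is violated.
But every attribute on its right side ({B}) is prime, and the same holds for every other non-superkey FD, so 3NF still holds.

3NF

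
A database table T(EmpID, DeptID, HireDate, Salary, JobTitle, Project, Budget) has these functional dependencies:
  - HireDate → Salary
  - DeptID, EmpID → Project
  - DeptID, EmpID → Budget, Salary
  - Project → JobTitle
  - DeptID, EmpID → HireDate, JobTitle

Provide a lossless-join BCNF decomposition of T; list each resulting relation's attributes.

{Budget, DeptID, EmpID, HireDate, Project}; {HireDate, Salary}; {JobTitle, Project}

Candidate key of the original relation: {DeptID, EmpID}.
{Budget, DeptID, EmpID, HireDate, JobTitle, Project, Salary}: {HireDate} determines {HireDate, Salary} here but is not a superkey — split on HireDate → Salary, giving {HireDate, Salary} and {Budget, DeptID, EmpID, HireDate, JobTitle, Project}.
{HireDate, Salary}: every determinant is a superkey — BCNF.
{Budget, DeptID, EmpID, HireDate, JobTitle, Project}: {Project} determines {JobTitle, Project} here but is not a superkey — split on Project → JobTitle, giving {JobTitle, Project} and {Budget, DeptID, EmpID, HireDate, Project}.
{JobTitle, Project}: every determinant is a superkey — BCNF.
{Budget, DeptID, EmpID, HireDate, Project}: every determinant is a superkey — BCNF.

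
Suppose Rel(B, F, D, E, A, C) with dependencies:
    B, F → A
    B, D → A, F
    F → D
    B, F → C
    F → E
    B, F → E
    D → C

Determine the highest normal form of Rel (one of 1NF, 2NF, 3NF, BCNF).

Candidate keys: {B, D}, {B, F}. Prime attributes: {B, D, F}.
F → D: {F}⁺ = {C, D, E, F}, which is not all of the attributes, so the left side is not a superkey — BCNF is violated.
Because {E} is non-prime and the left side of F → E is not a superkey, the relation is not in 3NF.
Since {D} ⊂ {B, D} and {D}⁺ ⊇ {C} with {C} non-prime, there is a partial dependency; 2NF fails.

1NF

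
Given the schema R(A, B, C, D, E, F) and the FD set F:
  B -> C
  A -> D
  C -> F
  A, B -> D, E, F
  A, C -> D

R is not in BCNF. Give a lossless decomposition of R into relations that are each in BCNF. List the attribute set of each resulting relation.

Candidate key of the original relation: {A, B}.
In {A, B, C, D, E, F}, {B} is not a superkey ({B}⁺ restricted to this set is {B, C, F}), so split on B -> C, F into {B, C, F} and {A, B, D, E}.
In {B, C, F}, {C} is not a superkey ({C}⁺ restricted to this set is {C, F}), so split on C -> F into {C, F} and {B, C}.
{C, F}: every determinant is a superkey — BCNF.
{B, C}: every determinant is a superkey — BCNF.
In {A, B, D, E}, {A} is not a superkey ({A}⁺ restricted to this set is {A, D}), so split on A -> D into {A, D} and {A, B, E}.
{A, D}: every determinant is a superkey — BCNF.
{A, B, E}: every determinant is a superkey — BCNF.

{A, B, E}; {A, D}; {B, C}; {C, F}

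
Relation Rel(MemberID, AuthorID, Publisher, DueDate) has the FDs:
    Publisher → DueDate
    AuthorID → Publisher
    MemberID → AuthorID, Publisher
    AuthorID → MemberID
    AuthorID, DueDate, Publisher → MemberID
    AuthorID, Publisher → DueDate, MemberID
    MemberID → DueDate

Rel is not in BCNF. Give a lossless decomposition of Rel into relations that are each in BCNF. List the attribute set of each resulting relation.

Candidate keys of the original relation: {AuthorID}, {MemberID}.
{AuthorID, DueDate, MemberID, Publisher}: {Publisher} determines {DueDate, Publisher} here but is not a superkey — split on Publisher → DueDate, giving {DueDate, Publisher} and {AuthorID, MemberID, Publisher}.
{DueDate, Publisher} is in BCNF.
{AuthorID, MemberID, Publisher} is in BCNF.

{AuthorID, MemberID, Publisher}; {DueDate, Publisher}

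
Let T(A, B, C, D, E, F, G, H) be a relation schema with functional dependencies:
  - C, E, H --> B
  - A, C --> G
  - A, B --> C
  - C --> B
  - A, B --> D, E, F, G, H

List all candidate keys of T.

{A, B}, {A, C}

No FD produces {A}, so it must be in every candidate key.
{A, B} is a candidate key since {A, B}⁺ = {A, B, C, D, E, F, G, H} covers every attribute.
{A, C} is a candidate key since {A, C}⁺ = {A, B, C, D, E, F, G, H} covers every attribute.
These are minimal and exhaustive — every other superkey contains one of them.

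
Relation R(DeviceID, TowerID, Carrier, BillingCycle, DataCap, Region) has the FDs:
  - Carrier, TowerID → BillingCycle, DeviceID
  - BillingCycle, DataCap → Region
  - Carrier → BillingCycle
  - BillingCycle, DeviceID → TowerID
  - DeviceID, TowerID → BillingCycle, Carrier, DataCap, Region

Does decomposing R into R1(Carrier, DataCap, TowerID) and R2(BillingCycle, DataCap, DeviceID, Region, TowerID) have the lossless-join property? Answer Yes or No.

The shared attributes are {DataCap, TowerID} and {DataCap, TowerID}⁺ = {DataCap, TowerID}.
R1 ⊄ {DataCap, TowerID} and R2 ⊄ {DataCap, TowerID}, so the split is lossy.

No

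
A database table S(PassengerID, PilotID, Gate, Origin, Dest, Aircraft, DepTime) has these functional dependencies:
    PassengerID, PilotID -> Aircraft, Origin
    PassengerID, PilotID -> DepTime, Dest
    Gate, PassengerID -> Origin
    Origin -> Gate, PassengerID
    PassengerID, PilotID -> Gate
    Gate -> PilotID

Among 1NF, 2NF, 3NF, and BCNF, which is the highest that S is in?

Candidate keys: {Gate, PassengerID}, {Origin}, {PassengerID, PilotID}. Prime attributes: {Gate, Origin, PassengerID, PilotID}.
Gate -> PilotID: {Gate}⁺ = {Gate, PilotID}, which is not all of the attributes, so the left side is not a superkey — BCNF is violated.
Its right-hand attributes {PilotID} are all prime, as are those of every other non-superkey FD — the relation is in 3NF.

3NF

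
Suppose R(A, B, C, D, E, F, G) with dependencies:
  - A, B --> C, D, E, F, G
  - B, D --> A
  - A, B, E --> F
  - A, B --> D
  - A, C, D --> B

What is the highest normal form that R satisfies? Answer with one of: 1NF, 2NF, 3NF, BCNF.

Candidate keys: {A, B}, {A, C, D}, {B, D}. Prime attributes: {A, B, C, D}.
The left-hand side of every FD is a superkey, so BCNF is satisfied.

BCNF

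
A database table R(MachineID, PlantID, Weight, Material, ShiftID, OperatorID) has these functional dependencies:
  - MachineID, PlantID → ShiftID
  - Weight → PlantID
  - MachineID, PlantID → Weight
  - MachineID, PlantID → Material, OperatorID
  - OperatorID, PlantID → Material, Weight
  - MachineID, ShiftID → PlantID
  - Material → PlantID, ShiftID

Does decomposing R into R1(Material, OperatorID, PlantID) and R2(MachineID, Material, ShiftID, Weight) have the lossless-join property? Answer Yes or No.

Common attributes: {Material}; their closure is {Material, PlantID, ShiftID}.
The closure covers neither R1 nor R2 entirely; the join is not lossless.

No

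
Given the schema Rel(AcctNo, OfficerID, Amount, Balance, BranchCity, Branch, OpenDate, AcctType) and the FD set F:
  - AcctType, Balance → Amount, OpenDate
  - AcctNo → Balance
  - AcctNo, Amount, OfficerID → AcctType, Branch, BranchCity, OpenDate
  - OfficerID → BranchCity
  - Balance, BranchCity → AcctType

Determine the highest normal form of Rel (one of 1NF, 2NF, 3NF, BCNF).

1NF

Candidate key: {AcctNo, OfficerID}. Prime attributes: {AcctNo, OfficerID}.
For AcctType, Balance → Amount, OpenDate we have {AcctType, Balance}⁺ = {AcctType, Amount, Balance, OpenDate}; {AcctType, Balance} is not a superkey, so BCNF fails.
AcctType, Balance → Amount, OpenDate has non-prime {Amount, OpenDate} on the right and a non-superkey on the left, so 3NF fails.
The proper key subset {AcctNo} of {AcctNo, OfficerID} determines non-prime {Balance}, so the relation is not even in 2NF.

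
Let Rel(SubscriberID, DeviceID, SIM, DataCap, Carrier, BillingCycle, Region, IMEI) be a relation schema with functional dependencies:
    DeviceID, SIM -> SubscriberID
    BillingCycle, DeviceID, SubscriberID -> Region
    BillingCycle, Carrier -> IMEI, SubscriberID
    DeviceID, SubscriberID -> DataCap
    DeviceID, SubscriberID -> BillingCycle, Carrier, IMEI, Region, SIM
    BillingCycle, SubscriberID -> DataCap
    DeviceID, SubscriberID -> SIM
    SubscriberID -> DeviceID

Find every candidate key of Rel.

{BillingCycle, Carrier}, {DeviceID, SIM}, {SubscriberID}

Closure of {SubscriberID} is {BillingCycle, Carrier, DataCap, DeviceID, IMEI, Region, SIM, SubscriberID}, the whole schema; {SubscriberID} is a candidate key.
Closure of {BillingCycle, Carrier} is {BillingCycle, Carrier, DataCap, DeviceID, IMEI, Region, SIM, SubscriberID}, the whole schema; {BillingCycle, Carrier} is a candidate key.
Closure of {DeviceID, SIM} is {BillingCycle, Carrier, DataCap, DeviceID, IMEI, Region, SIM, SubscriberID}, the whole schema; {DeviceID, SIM} is a candidate key.
These are minimal and exhaustive — every other superkey contains one of them.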